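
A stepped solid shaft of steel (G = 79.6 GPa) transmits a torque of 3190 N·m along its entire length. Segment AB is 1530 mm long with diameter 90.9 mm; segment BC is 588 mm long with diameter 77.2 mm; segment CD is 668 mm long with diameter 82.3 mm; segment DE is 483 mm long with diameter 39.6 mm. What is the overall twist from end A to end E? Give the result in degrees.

5.85°

J_AB = π(0.0909)⁴/32 = 6.70×10^-6 m⁴; J_BC = π(0.0772)⁴/32 = 3.49×10^-6 m⁴; J_CD = π(0.0823)⁴/32 = 4.50×10^-6 m⁴; J_DE = π(0.0396)⁴/32 = 2.41×10^-7 m⁴.
θ = (T/G)·Σ L_i/J_i = (3190/79.6×10⁹)·(1.53/6.70×10^-6 + 0.588/3.49×10^-6 + 0.668/4.50×10^-6 + 0.483/2.41×10^-7) = 0.1020 rad.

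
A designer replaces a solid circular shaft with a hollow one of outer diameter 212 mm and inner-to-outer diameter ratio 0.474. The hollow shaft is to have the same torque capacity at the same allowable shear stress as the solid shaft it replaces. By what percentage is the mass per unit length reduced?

Equal τ_max and T ⇒ the solid shaft needs d_s³ = d_o³(1−k⁴), so d_s = 212·(1−0.474⁴)^(1/3) = 208.4 mm.
Area ratio A_h/A_s = d_o²(1−k²)/d_s² = (1−k²)/(1−k⁴)^(2/3) = 0.8026.
Mass saving = 1 − 0.8026 = 19.7 %.

19.7 %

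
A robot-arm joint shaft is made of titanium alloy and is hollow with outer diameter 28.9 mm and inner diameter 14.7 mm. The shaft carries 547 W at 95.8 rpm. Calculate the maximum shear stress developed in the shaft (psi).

1790 psi

ω = 2π·95.8/60 = 10.03 rad/s, so T = P/ω = 547 / 10.03 = 54.52 N·m.
J = π(d_o⁴ − d_i⁴)/32 = π(0.0289⁴ − 0.0147⁴)/32 = 6.390×10^-8 m⁴.
τ_max = T·r/J = 54.52 × 0.0144 / 6.390×10^-8 = 1.233×10^7 Pa.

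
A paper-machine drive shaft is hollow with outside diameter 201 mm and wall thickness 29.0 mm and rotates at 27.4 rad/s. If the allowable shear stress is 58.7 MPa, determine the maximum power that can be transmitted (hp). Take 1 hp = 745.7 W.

J = π(d_o⁴ − d_i⁴)/32 = π(0.201⁴ − 0.143⁴)/32 = 1.192×10^-4 m⁴.
T_max = τ_allow·J/r = 5.87×10^7 × 1.192×10^-4 / 0.101 = 69620 N·m.
ω = 27.4 rad/s, so P_max = T_max·ω = 1.908×10^6 W.

2560 hp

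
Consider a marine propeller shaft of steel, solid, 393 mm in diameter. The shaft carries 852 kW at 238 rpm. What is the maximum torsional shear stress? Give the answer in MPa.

2.87 MPa

ω = 2π·238/60 = 24.92 rad/s, so T = P/ω = 852×10³ / 24.92 = 34180 N·m.
J = πd⁴/32 = π(0.393)⁴/32 = 2.342×10^-3 m⁴.
τ_max = T·r/J = 34180 × 0.197 / 2.342×10^-3 = 2.868×10^6 Pa.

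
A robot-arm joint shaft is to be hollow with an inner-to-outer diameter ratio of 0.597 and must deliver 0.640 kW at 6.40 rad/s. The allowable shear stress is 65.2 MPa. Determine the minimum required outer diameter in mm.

ω = 6.40 rad/s, so T = P/ω = 0.640×10³ / 6.400 = 100.0 N·m.
For a hollow shaft with d_i/d_o = 0.597: τ_max = 16T/(π d_o³ (1−k⁴)), so d_o = [16T/(π τ_allow (1−k⁴))]^(1/3) = [16·100.0/(π·6.52×10^7·0.8730)]^(1/3) = 0.02076 m.

20.8 mm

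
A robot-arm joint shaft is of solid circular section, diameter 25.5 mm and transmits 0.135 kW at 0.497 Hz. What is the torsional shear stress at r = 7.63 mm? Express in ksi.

ω = 2π·0.497 = 3.123 rad/s, so T = P/ω = 0.135×10³ / 3.123 = 43.23 N·m.
J = πd⁴/32 = π(0.0255)⁴/32 = 4.151×10^-8 m⁴.
Shear stress varies linearly with radius: τ = T·r/J = 43.23 × 0.00763 / 4.151×10^-8 = 7.946×10^6 Pa.

1.15 ksi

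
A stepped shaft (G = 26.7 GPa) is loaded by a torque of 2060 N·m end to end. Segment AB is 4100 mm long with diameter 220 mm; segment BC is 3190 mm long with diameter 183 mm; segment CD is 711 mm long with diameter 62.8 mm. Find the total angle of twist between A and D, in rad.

0.0395 rad

J_AB = π(0.220)⁴/32 = 2.30×10^-4 m⁴; J_BC = π(0.183)⁴/32 = 1.10×10^-4 m⁴; J_CD = π(0.0628)⁴/32 = 1.53×10^-6 m⁴.
θ = (T/G)·Σ L_i/J_i = (2060/26.7×10⁹)·(4.10/2.30×10^-4 + 3.19/1.10×10^-4 + 0.711/1.53×10^-6) = 0.03953 rad.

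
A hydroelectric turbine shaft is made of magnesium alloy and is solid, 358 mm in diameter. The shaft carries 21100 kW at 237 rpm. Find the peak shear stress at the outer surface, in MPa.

ω = 2π·237/60 = 24.82 rad/s, so T = P/ω = 21100×10³ / 24.82 = 850200 N·m.
J = πd⁴/32 = π(0.358)⁴/32 = 1.613×10^-3 m⁴.
τ_max = T·r/J = 850200 × 0.179 / 1.613×10^-3 = 9.437×10^7 Pa.

94.4 MPa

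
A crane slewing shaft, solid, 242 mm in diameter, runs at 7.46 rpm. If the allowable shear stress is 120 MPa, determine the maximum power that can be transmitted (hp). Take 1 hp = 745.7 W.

J = πd⁴/32 = π(0.242)⁴/32 = 3.367×10^-4 m⁴.
T_max = τ_allow·J/r = 1.20×10^8 × 3.367×10^-4 / 0.121 = 333900 N·m.
ω = 2π·7.46/60 = 0.7812 rad/s, so P_max = T_max·ω = 2.609×10^5 W.

350 hp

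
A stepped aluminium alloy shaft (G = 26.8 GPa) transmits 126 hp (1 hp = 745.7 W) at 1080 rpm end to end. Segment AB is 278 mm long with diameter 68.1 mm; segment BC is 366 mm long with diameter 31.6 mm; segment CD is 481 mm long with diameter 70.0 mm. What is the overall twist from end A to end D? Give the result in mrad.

ω = 2π·1080/60 = 113.1 rad/s, so T = P/ω = 126×745.7 / 113.1 = 830.8 N·m.
J_AB = π(0.0681)⁴/32 = 2.11×10^-6 m⁴; J_BC = π(0.0316)⁴/32 = 9.79×10^-8 m⁴; J_CD = π(0.0700)⁴/32 = 2.36×10^-6 m⁴.
θ = (T/G)·Σ L_i/J_i = (830.8/26.8×10⁹)·(0.278/2.11×10^-6 + 0.366/9.79×10^-8 + 0.481/2.36×10^-6) = 0.1263 rad.

126 mrad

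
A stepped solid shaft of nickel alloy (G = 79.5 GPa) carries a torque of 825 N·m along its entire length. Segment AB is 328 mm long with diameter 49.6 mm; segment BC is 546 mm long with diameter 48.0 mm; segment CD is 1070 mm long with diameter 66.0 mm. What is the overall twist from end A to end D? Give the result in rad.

0.0226 rad

J_AB = π(0.0496)⁴/32 = 5.94×10^-7 m⁴; J_BC = π(0.0480)⁴/32 = 5.21×10^-7 m⁴; J_CD = π(0.0660)⁴/32 = 1.86×10^-6 m⁴.
θ = (T/G)·Σ L_i/J_i = (825.0/79.5×10⁹)·(0.328/5.94×10^-7 + 0.546/5.21×10^-7 + 1.07/1.86×10^-6) = 0.02256 rad.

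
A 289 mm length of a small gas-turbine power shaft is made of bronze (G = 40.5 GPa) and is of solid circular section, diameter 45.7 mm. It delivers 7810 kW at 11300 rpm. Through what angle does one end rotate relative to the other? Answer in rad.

0.110 rad

ω = 2π·11300/60 = 1183 rad/s, so T = P/ω = 7810×10³ / 1183 = 6600 N·m.
J = πd⁴/32 = π(0.0457)⁴/32 = 4.282×10^-7 m⁴.
θ = T·L/(G·J) = 6600 × 0.289 / (40.5×10⁹ × 4.282×10^-7) = 0.1100 rad.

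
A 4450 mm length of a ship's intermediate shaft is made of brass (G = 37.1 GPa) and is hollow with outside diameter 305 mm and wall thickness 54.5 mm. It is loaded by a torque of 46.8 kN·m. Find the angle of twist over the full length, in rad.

0.00797 rad

J = π(d_o⁴ − d_i⁴)/32 = π(0.305⁴ − 0.196⁴)/32 = 7.047×10^-4 m⁴.
θ = T·L/(G·J) = 46800 × 4.45 / (37.1×10⁹ × 7.047×10^-4) = 7.966×10^-3 rad.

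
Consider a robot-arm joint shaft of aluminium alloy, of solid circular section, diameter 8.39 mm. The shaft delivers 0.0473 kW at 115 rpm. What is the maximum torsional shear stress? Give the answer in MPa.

ω = 2π·115/60 = 12.04 rad/s, so T = P/ω = 0.0473×10³ / 12.04 = 3.928 N·m.
J = πd⁴/32 = π(0.00839)⁴/32 = 4.865×10^-10 m⁴.
τ_max = T·r/J = 3.928 × 0.00419 / 4.865×10^-10 = 3.387×10^7 Pa.

33.9 MPa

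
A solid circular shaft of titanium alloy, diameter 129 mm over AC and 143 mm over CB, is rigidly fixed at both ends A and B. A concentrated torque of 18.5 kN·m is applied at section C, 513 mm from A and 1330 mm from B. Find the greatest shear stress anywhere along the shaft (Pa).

2.77e7 Pa

Compatibility: T_A·a/J_AC = T_B·b/J_CB with T_A + T_B = T₀.
J_AC = 2.72×10^-5 m⁴, J_CB = 4.11×10^-5 m⁴, so T_A = T₀·(J_AC/a)/((J_AC/a)+(J_CB/b)) = 11690 N·m, T_B = 6809 N·m.
τ in each portion: τ_AC = 2.77×10^7 Pa, τ_CB = 1.19×10^7 Pa; maximum is in AC.
τ_max = T_AC·r/J = 11690·0.0645/2.72×10^-5 = 2.774×10^7 Pa.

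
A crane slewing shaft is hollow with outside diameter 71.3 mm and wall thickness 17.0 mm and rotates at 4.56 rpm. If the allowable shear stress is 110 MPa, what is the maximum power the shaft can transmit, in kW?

3.46 kW

J = π(d_o⁴ − d_i⁴)/32 = π(0.0713⁴ − 0.0373⁴)/32 = 2.347×10^-6 m⁴.
T_max = τ_allow·J/r = 1.10×10^8 × 2.347×10^-6 / 0.0357 = 7242 N·m.
ω = 2π·4.56/60 = 0.4775 rad/s, so P_max = T_max·ω = 3458 W.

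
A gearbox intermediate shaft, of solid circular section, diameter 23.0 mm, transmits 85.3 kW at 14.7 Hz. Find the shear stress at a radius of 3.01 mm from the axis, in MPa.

101 MPa

ω = 2π·14.7 = 92.36 rad/s, so T = P/ω = 85.3×10³ / 92.36 = 923.5 N·m.
J = πd⁴/32 = π(0.0230)⁴/32 = 2.747×10^-8 m⁴.
Shear stress varies linearly with radius: τ = T·r/J = 923.5 × 0.00301 / 2.747×10^-8 = 1.012×10^8 Pa.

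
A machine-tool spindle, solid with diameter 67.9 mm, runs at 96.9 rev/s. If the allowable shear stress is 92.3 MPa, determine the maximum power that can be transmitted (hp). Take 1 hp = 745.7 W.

4630 hp

J = πd⁴/32 = π(0.0679)⁴/32 = 2.087×10^-6 m⁴.
T_max = τ_allow·J/r = 9.23×10^7 × 2.087×10^-6 / 0.0340 = 5673 N·m.
ω = 2π·96.9 = 608.8 rad/s, so P_max = T_max·ω = 3.454×10^6 W.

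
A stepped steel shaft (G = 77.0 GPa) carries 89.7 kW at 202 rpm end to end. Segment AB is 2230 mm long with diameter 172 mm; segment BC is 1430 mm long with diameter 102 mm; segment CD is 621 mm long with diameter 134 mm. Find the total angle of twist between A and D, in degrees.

0.568°

ω = 2π·202/60 = 21.15 rad/s, so T = P/ω = 89.7×10³ / 21.15 = 4240 N·m.
J_AB = π(0.172)⁴/32 = 8.59×10^-5 m⁴; J_BC = π(0.102)⁴/32 = 1.06×10^-5 m⁴; J_CD = π(0.134)⁴/32 = 3.17×10^-5 m⁴.
θ = (T/G)·Σ L_i/J_i = (4240/77.0×10⁹)·(2.23/8.59×10^-5 + 1.43/1.06×10^-5 + 0.621/3.17×10^-5) = 9.920×10^-3 rad.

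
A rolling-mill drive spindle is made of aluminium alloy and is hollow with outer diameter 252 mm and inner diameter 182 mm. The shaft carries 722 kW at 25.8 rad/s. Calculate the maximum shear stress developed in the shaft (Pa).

ω = 25.8 rad/s, so T = P/ω = 722×10³ / 25.80 = 27980 N·m.
J = π(d_o⁴ − d_i⁴)/32 = π(0.252⁴ − 0.182⁴)/32 = 2.882×10^-4 m⁴.
τ_max = T·r/J = 27980 × 0.126 / 2.882×10^-4 = 1.223×10^7 Pa.

1.22e7 Pa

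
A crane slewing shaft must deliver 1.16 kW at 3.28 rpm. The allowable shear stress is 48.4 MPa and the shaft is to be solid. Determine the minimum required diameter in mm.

ω = 2π·3.28/60 = 0.3435 rad/s, so T = P/ω = 1.16×10³ / 0.3435 = 3377 N·m.
For a solid shaft τ_max = 16T/(πd³), so d = (16T/(π τ_allow))^(1/3) = (16·3377/(π·4.84×10^7))^(1/3) = 0.07083 m.

70.8 mm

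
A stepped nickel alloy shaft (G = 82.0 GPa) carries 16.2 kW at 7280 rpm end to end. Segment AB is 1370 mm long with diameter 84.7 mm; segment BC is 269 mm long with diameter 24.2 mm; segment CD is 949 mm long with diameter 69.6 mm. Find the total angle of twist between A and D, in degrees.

0.129°

ω = 2π·7280/60 = 762.4 rad/s, so T = P/ω = 16.2×10³ / 762.4 = 21.25 N·m.
J_AB = π(0.0847)⁴/32 = 5.05×10^-6 m⁴; J_BC = π(0.0242)⁴/32 = 3.37×10^-8 m⁴; J_CD = π(0.0696)⁴/32 = 2.30×10^-6 m⁴.
θ = (T/G)·Σ L_i/J_i = (21.25/82.0×10⁹)·(1.37/5.05×10^-6 + 0.269/3.37×10^-8 + 0.949/2.30×10^-6) = 2.247×10^-3 rad.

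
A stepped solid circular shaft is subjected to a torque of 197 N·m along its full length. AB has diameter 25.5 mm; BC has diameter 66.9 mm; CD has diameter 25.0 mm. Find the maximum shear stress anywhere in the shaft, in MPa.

64.2 MPa

Under the same torque, τ_max = 16T/(πd³) is largest where d is smallest — segment CD (d = 25.0 mm).
τ_max = 16·197.0/(π·(0.0250)³) = 6.421×10^7 Pa.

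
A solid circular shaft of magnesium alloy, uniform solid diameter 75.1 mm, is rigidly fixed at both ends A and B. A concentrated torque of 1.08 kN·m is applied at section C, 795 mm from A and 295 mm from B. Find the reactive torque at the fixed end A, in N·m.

292 N·m

With uniform GJ and both ends fixed, compatibility θ_AC = θ_CB gives T_A·a = T_B·b, together with T_A + T_B = T₀.
T_A = T₀·b/(a+b) = 1080·295/1090 = 292.3 N·m; T_B = 787.7 N·m.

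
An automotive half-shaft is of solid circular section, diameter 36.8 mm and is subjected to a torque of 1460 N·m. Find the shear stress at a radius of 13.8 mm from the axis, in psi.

J = πd⁴/32 = π(0.0368)⁴/32 = 1.800×10^-7 m⁴.
Shear stress varies linearly with radius: τ = T·r/J = 1460 × 0.0138 / 1.800×10^-7 = 1.119×10^8 Pa.

16200 psi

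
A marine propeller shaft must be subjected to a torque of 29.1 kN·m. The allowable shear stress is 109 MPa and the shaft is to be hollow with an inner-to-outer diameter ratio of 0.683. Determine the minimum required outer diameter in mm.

120 mm

For a hollow shaft with d_i/d_o = 0.683: τ_max = 16T/(π d_o³ (1−k⁴)), so d_o = [16T/(π τ_allow (1−k⁴))]^(1/3) = [16·29100/(π·1.09×10^8·0.7824)]^(1/3) = 0.1202 m.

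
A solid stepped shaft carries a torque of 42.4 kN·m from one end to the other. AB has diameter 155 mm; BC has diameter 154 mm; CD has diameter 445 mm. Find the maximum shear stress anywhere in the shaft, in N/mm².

Under the same torque, τ_max = 16T/(πd³) is largest where d is smallest — segment BC (d = 154 mm).
τ_max = 16·42400/(π·(0.154)³) = 5.913×10^7 Pa.

59.1 N/mm²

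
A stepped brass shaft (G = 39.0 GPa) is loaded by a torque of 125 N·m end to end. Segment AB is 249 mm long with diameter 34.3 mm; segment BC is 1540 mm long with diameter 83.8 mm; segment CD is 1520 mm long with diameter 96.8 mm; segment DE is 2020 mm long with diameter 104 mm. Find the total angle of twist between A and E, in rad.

J_AB = π(0.0343)⁴/32 = 1.36×10^-7 m⁴; J_BC = π(0.0838)⁴/32 = 4.84×10^-6 m⁴; J_CD = π(0.0968)⁴/32 = 8.62×10^-6 m⁴; J_DE = π(0.104)⁴/32 = 1.15×10^-5 m⁴.
θ = (T/G)·Σ L_i/J_i = (125.0/39.0×10⁹)·(0.249/1.36×10^-7 + 1.54/4.84×10^-6 + 1.52/8.62×10^-6 + 2.02/1.15×10^-5) = 8.022×10^-3 rad.

0.00802 rad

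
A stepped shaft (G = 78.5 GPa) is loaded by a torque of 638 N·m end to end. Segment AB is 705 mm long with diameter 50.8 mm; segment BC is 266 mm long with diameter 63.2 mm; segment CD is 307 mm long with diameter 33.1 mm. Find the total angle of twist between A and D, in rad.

0.0313 rad

J_AB = π(0.0508)⁴/32 = 6.54×10^-7 m⁴; J_BC = π(0.0632)⁴/32 = 1.57×10^-6 m⁴; J_CD = π(0.0331)⁴/32 = 1.18×10^-7 m⁴.
θ = (T/G)·Σ L_i/J_i = (638.0/78.5×10⁹)·(0.705/6.54×10^-7 + 0.266/1.57×10^-6 + 0.307/1.18×10^-7) = 0.03132 rad.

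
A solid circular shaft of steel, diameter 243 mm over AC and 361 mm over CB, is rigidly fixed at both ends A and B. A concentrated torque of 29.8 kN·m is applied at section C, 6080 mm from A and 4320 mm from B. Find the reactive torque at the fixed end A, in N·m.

Compatibility: T_A·a/J_AC = T_B·b/J_CB with T_A + T_B = T₀.
J_AC = 3.42×10^-4 m⁴, J_CB = 1.67×10^-3 m⁴, so T_A = T₀·(J_AC/a)/((J_AC/a)+(J_CB/b)) = 3794 N·m, T_B = 26010 N·m.

3790 N·m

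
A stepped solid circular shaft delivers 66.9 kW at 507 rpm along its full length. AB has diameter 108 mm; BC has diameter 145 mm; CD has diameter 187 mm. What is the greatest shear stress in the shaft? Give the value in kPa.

5090 kPa

ω = 2π·507/60 = 53.09 rad/s, so T = P/ω = 66.9×10³ / 53.09 = 1260 N·m.
Under the same torque, τ_max = 16T/(πd³) is largest where d is smallest — segment AB (d = 108 mm).
τ_max = 16·1260/(π·(0.108)³) = 5.094×10^6 Pa.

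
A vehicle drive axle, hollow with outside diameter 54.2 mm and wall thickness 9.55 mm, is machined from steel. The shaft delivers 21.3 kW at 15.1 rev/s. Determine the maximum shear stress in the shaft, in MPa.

8.71 MPa

ω = 2π·15.1 = 94.88 rad/s, so T = P/ω = 21.3×10³ / 94.88 = 224.5 N·m.
J = π(d_o⁴ − d_i⁴)/32 = π(0.0542⁴ − 0.0351⁴)/32 = 6.982×10^-7 m⁴.
τ_max = T·r/J = 224.5 × 0.0271 / 6.982×10^-7 = 8.714×10^6 Pa.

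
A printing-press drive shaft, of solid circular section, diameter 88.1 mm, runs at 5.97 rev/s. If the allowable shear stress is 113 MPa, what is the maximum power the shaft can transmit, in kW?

J = πd⁴/32 = π(0.0881)⁴/32 = 5.914×10^-6 m⁴.
T_max = τ_allow·J/r = 1.13×10^8 × 5.914×10^-6 / 0.0440 = 15170 N·m.
ω = 2π·5.97 = 37.51 rad/s, so P_max = T_max·ω = 5.691×10^5 W.

569 kW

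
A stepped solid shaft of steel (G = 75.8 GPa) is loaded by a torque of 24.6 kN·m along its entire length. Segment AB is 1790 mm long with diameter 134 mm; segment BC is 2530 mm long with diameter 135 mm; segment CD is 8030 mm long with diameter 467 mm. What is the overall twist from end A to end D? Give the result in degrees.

J_AB = π(0.134)⁴/32 = 3.17×10^-5 m⁴; J_BC = π(0.135)⁴/32 = 3.26×10^-5 m⁴; J_CD = π(0.467)⁴/32 = 4.67×10^-3 m⁴.
θ = (T/G)·Σ L_i/J_i = (24600/75.8×10⁹)·(1.79/3.17×10^-5 + 2.53/3.26×10^-5 + 8.03/4.67×10^-3) = 0.04409 rad.

2.53°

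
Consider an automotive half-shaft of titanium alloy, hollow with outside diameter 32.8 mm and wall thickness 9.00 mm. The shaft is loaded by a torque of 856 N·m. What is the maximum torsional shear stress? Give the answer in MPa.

J = π(d_o⁴ − d_i⁴)/32 = π(0.0328⁴ − 0.0148⁴)/32 = 1.089×10^-7 m⁴.
τ_max = T·r/J = 856.0 × 0.0164 / 1.089×10^-7 = 1.289×10^8 Pa.

129 MPa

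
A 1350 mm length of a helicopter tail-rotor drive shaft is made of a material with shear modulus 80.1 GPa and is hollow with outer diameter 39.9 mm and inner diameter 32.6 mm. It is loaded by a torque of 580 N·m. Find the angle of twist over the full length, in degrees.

J = π(d_o⁴ − d_i⁴)/32 = π(0.0399⁴ − 0.0326⁴)/32 = 1.379×10^-7 m⁴.
θ = T·L/(G·J) = 580.0 × 1.35 / (80.1×10⁹ × 1.379×10^-7) = 0.07087 rad.

4.06°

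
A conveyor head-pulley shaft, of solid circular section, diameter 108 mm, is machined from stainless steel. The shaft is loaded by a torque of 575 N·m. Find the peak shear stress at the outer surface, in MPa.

J = πd⁴/32 = π(0.108)⁴/32 = 1.336×10^-5 m⁴.
τ_max = T·r/J = 575.0 × 0.0540 / 1.336×10^-5 = 2.325×10^6 Pa.

2.32 MPa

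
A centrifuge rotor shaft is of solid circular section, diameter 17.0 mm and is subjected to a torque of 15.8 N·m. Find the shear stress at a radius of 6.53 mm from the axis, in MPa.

12.6 MPa

J = πd⁴/32 = π(0.0170)⁴/32 = 8.200×10^-9 m⁴.
Shear stress varies linearly with radius: τ = T·r/J = 15.80 × 0.00653 / 8.200×10^-9 = 1.258×10^7 Pa.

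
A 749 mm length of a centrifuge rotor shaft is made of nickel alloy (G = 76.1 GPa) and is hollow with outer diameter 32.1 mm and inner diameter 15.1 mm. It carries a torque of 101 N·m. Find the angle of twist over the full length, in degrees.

J = π(d_o⁴ − d_i⁴)/32 = π(0.0321⁴ − 0.0151⁴)/32 = 9.913×10^-8 m⁴.
θ = T·L/(G·J) = 101.0 × 0.749 / (76.1×10⁹ × 9.913×10^-8) = 0.01003 rad.

0.575°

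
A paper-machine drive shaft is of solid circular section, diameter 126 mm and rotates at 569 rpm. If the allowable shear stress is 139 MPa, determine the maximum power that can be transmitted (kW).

J = πd⁴/32 = π(0.126)⁴/32 = 2.474×10^-5 m⁴.
T_max = τ_allow·J/r = 1.39×10^8 × 2.474×10^-5 / 0.0630 = 54600 N·m.
ω = 2π·569/60 = 59.59 rad/s, so P_max = T_max·ω = 3.253×10^6 W.

3250 kW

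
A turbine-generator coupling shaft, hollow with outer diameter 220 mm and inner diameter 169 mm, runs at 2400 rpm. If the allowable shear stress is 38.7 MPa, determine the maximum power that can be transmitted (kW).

13300 kW

J = π(d_o⁴ − d_i⁴)/32 = π(0.220⁴ − 0.169⁴)/32 = 1.499×10^-4 m⁴.
T_max = τ_allow·J/r = 3.87×10^7 × 1.499×10^-4 / 0.110 = 52740 N·m.
ω = 2π·2400/60 = 251.3 rad/s, so P_max = T_max·ω = 1.325×10^7 W.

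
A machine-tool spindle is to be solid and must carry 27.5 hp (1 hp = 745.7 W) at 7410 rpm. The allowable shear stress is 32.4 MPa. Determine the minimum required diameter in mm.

ω = 2π·7410/60 = 776.0 rad/s, so T = P/ω = 27.5×745.7 / 776.0 = 26.43 N·m.
For a solid shaft τ_max = 16T/(πd³), so d = (16T/(π τ_allow))^(1/3) = (16·26.43/(π·3.24×10^7))^(1/3) = 0.01608 m.

16.1 mm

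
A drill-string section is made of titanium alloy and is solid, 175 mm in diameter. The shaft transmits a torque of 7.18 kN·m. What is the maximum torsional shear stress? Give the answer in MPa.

J = πd⁴/32 = π(0.175)⁴/32 = 9.208×10^-5 m⁴.
τ_max = T·r/J = 7180 × 0.0875 / 9.208×10^-5 = 6.823×10^6 Pa.

6.82 MPa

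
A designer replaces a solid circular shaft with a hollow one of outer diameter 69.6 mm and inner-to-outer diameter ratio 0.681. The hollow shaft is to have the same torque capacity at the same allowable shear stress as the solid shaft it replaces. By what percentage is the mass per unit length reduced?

37.0 %

Equal τ_max and T ⇒ the solid shaft needs d_s³ = d_o³(1−k⁴), so d_s = 69.6·(1−0.681⁴)^(1/3) = 64.20 mm.
Area ratio A_h/A_s = d_o²(1−k²)/d_s² = (1−k²)/(1−k⁴)^(2/3) = 0.6302.
Mass saving = 1 − 0.6302 = 37.0 %.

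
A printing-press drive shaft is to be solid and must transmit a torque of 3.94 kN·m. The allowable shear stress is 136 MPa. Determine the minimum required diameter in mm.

52.8 mm

For a solid shaft τ_max = 16T/(πd³), so d = (16T/(π τ_allow))^(1/3) = (16·3940/(π·1.36×10^8))^(1/3) = 0.05284 m.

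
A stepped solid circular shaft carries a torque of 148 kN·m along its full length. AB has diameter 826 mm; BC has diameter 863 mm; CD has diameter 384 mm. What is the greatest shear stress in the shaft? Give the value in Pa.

1.33e7 Pa

Under the same torque, τ_max = 16T/(πd³) is largest where d is smallest — segment CD (d = 384 mm).
τ_max = 16·148000/(π·(0.384)³) = 1.331×10^7 Pa.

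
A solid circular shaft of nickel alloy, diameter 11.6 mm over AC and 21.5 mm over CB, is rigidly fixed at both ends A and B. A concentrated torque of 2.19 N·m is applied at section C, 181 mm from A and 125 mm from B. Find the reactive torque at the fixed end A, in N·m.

Compatibility: T_A·a/J_AC = T_B·b/J_CB with T_A + T_B = T₀.
J_AC = 1.78×10^-9 m⁴, J_CB = 2.10×10^-8 m⁴, so T_A = T₀·(J_AC/a)/((J_AC/a)+(J_CB/b)) = 0.1211 N·m, T_B = 2.069 N·m.

0.121 N·m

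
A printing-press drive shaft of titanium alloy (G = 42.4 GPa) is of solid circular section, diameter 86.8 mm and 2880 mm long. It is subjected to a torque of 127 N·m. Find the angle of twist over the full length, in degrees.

J = πd⁴/32 = π(0.0868)⁴/32 = 5.573×10^-6 m⁴.
θ = T·L/(G·J) = 127.0 × 2.88 / (42.4×10⁹ × 5.573×10^-6) = 1.548×10^-3 rad.

0.0887°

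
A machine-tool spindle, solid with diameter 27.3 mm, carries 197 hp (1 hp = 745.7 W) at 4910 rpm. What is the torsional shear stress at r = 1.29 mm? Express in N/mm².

ω = 2π·4910/60 = 514.2 rad/s, so T = P/ω = 197×745.7 / 514.2 = 285.7 N·m.
J = πd⁴/32 = π(0.0273)⁴/32 = 5.453×10^-8 m⁴.
Shear stress varies linearly with radius: τ = T·r/J = 285.7 × 0.00129 / 5.453×10^-8 = 6.759×10^6 Pa.

6.76 N/mm²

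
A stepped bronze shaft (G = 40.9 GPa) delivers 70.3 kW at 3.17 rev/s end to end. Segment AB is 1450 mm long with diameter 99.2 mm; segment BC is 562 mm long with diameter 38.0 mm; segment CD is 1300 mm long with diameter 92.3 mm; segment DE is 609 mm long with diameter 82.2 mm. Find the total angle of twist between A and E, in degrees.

ω = 2π·3.17 = 19.92 rad/s, so T = P/ω = 70.3×10³ / 19.92 = 3530 N·m.
J_AB = π(0.0992)⁴/32 = 9.51×10^-6 m⁴; J_BC = π(0.0380)⁴/32 = 2.05×10^-7 m⁴; J_CD = π(0.0923)⁴/32 = 7.13×10^-6 m⁴; J_DE = π(0.0822)⁴/32 = 4.48×10^-6 m⁴.
θ = (T/G)·Σ L_i/J_i = (3530/40.9×10⁹)·(1.45/9.51×10^-6 + 0.562/2.05×10^-7 + 1.30/7.13×10^-6 + 0.609/4.48×10^-6) = 0.2775 rad.

15.9°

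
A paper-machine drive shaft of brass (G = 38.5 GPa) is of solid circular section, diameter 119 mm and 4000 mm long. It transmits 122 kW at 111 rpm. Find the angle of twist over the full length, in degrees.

3.17°

ω = 2π·111/60 = 11.62 rad/s, so T = P/ω = 122×10³ / 11.62 = 10500 N·m.
J = πd⁴/32 = π(0.119)⁴/32 = 1.969×10^-5 m⁴.
θ = T·L/(G·J) = 10500 × 4.00 / (38.5×10⁹ × 1.969×10^-5) = 0.05539 rad.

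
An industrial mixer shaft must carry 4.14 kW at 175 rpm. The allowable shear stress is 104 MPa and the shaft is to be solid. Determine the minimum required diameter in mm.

22.3 mm

ω = 2π·175/60 = 18.33 rad/s, so T = P/ω = 4.14×10³ / 18.33 = 225.9 N·m.
For a solid shaft τ_max = 16T/(πd³), so d = (16T/(π τ_allow))^(1/3) = (16·225.9/(π·1.04×10^8))^(1/3) = 0.02228 m.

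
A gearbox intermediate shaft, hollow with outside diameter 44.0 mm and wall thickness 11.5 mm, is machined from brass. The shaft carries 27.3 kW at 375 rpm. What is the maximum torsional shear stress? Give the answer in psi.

6360 psi

ω = 2π·375/60 = 39.27 rad/s, so T = P/ω = 27.3×10³ / 39.27 = 695.2 N·m.
J = π(d_o⁴ − d_i⁴)/32 = π(0.0440⁴ − 0.0210⁴)/32 = 3.489×10^-7 m⁴.
τ_max = T·r/J = 695.2 × 0.0220 / 3.489×10^-7 = 4.384×10^7 Pa.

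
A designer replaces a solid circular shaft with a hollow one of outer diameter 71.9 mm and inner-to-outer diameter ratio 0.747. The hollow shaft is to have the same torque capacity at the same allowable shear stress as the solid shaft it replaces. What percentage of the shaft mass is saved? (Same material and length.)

Equal τ_max and T ⇒ the solid shaft needs d_s³ = d_o³(1−k⁴), so d_s = 71.9·(1−0.747⁴)^(1/3) = 63.49 mm.
Area ratio A_h/A_s = d_o²(1−k²)/d_s² = (1−k²)/(1−k⁴)^(2/3) = 0.5668.
Mass saving = 1 − 0.5668 = 43.3 %.

43.3 %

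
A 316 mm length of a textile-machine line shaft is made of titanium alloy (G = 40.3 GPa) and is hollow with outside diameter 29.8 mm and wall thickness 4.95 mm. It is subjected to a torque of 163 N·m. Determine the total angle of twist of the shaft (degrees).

J = π(d_o⁴ − d_i⁴)/32 = π(0.0298⁴ − 0.0199⁴)/32 = 6.203×10^-8 m⁴.
θ = T·L/(G·J) = 163.0 × 0.316 / (40.3×10⁹ × 6.203×10^-8) = 0.02061 rad.

1.18°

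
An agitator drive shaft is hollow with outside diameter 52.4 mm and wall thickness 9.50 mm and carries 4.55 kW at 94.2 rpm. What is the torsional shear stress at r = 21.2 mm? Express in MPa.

ω = 2π·94.2/60 = 9.865 rad/s, so T = P/ω = 4.55×10³ / 9.865 = 461.2 N·m.
J = π(d_o⁴ − d_i⁴)/32 = π(0.0524⁴ − 0.0334⁴)/32 = 6.180×10^-7 m⁴.
Shear stress varies linearly with radius: τ = T·r/J = 461.2 × 0.0212 / 6.180×10^-7 = 1.582×10^7 Pa.

15.8 MPa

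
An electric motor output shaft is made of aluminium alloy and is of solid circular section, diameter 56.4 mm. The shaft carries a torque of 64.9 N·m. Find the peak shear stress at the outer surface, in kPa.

1840 kPa

J = πd⁴/32 = π(0.0564)⁴/32 = 9.934×10^-7 m⁴.
τ_max = T·r/J = 64.90 × 0.0282 / 9.934×10^-7 = 1.842×10^6 Pa.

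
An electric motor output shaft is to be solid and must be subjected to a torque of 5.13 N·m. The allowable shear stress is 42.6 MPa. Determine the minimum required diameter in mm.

8.50 mm

For a solid shaft τ_max = 16T/(πd³), so d = (16T/(π τ_allow))^(1/3) = (16·5.130/(π·4.26×10^7))^(1/3) = 0.008496 m.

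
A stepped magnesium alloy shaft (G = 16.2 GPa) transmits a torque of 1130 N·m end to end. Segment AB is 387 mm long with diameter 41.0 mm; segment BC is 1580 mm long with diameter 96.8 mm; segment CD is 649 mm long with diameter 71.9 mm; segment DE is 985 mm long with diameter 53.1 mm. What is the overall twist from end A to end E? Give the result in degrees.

J_AB = π(0.0410)⁴/32 = 2.77×10^-7 m⁴; J_BC = π(0.0968)⁴/32 = 8.62×10^-6 m⁴; J_CD = π(0.0719)⁴/32 = 2.62×10^-6 m⁴; J_DE = π(0.0531)⁴/32 = 7.81×10^-7 m⁴.
θ = (T/G)·Σ L_i/J_i = (1130/16.2×10⁹)·(0.387/2.77×10^-7 + 1.58/8.62×10^-6 + 0.649/2.62×10^-6 + 0.985/7.81×10^-7) = 0.2154 rad.

12.3°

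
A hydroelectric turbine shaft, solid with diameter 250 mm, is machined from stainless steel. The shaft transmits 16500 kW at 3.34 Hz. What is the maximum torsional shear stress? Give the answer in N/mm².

256 N/mm²

ω = 2π·3.34 = 20.99 rad/s, so T = P/ω = 16500×10³ / 20.99 = 786200 N·m.
J = πd⁴/32 = π(0.250)⁴/32 = 3.835×10^-4 m⁴.
τ_max = T·r/J = 786200 × 0.125 / 3.835×10^-4 = 2.563×10^8 Pa.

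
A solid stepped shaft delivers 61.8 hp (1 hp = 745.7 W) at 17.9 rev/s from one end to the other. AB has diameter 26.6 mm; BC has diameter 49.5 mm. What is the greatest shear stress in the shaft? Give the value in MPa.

111 MPa

ω = 2π·17.9 = 112.5 rad/s, so T = P/ω = 61.8×745.7 / 112.5 = 409.8 N·m.
Under the same torque, τ_max = 16T/(πd³) is largest where d is smallest — segment AB (d = 26.6 mm).
τ_max = 16·409.8/(π·(0.0266)³) = 1.109×10^8 Pa.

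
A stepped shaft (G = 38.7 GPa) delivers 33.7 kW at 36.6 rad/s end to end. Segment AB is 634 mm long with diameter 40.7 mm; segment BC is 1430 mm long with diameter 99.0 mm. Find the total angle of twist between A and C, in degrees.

3.41°

ω = 36.6 rad/s, so T = P/ω = 33.7×10³ / 36.60 = 920.8 N·m.
J_AB = π(0.0407)⁴/32 = 2.69×10^-7 m⁴; J_BC = π(0.0990)⁴/32 = 9.43×10^-6 m⁴.
θ = (T/G)·Σ L_i/J_i = (920.8/38.7×10⁹)·(0.634/2.69×10^-7 + 1.43/9.43×10^-6) = 0.05960 rad.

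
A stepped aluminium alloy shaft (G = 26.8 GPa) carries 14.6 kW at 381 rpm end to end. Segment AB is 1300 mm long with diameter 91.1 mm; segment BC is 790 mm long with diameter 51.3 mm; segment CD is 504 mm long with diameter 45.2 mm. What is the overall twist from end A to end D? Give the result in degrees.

ω = 2π·381/60 = 39.90 rad/s, so T = P/ω = 14.6×10³ / 39.90 = 365.9 N·m.
J_AB = π(0.0911)⁴/32 = 6.76×10^-6 m⁴; J_BC = π(0.0513)⁴/32 = 6.80×10^-7 m⁴; J_CD = π(0.0452)⁴/32 = 4.10×10^-7 m⁴.
θ = (T/G)·Σ L_i/J_i = (365.9/26.8×10⁹)·(1.30/6.76×10^-6 + 0.790/6.80×10^-7 + 0.504/4.10×10^-7) = 0.03528 rad.

2.02°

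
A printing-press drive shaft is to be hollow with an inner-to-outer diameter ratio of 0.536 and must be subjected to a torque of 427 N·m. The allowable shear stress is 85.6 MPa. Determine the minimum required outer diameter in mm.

For a hollow shaft with d_i/d_o = 0.536: τ_max = 16T/(π d_o³ (1−k⁴)), so d_o = [16T/(π τ_allow (1−k⁴))]^(1/3) = [16·427.0/(π·8.56×10^7·0.9175)]^(1/3) = 0.03025 m.

30.3 mm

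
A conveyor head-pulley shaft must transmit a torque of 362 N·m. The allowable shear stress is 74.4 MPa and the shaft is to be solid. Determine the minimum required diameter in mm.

For a solid shaft τ_max = 16T/(πd³), so d = (16T/(π τ_allow))^(1/3) = (16·362.0/(π·7.44×10^7))^(1/3) = 0.02915 m.

29.2 mm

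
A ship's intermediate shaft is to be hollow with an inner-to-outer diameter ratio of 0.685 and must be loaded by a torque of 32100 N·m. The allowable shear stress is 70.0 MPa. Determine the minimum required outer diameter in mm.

144 mm

For a hollow shaft with d_i/d_o = 0.685: τ_max = 16T/(π d_o³ (1−k⁴)), so d_o = [16T/(π τ_allow (1−k⁴))]^(1/3) = [16·32100/(π·7.00×10^7·0.7798)]^(1/3) = 0.1441 m.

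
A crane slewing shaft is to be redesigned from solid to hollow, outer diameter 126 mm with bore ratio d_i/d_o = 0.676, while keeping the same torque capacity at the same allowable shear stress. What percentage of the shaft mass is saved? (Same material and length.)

36.5 %

Equal τ_max and T ⇒ the solid shaft needs d_s³ = d_o³(1−k⁴), so d_s = 126·(1−0.676⁴)^(1/3) = 116.5 mm.
Area ratio A_h/A_s = d_o²(1−k²)/d_s² = (1−k²)/(1−k⁴)^(2/3) = 0.6348.
Mass saving = 1 − 0.6348 = 36.5 %.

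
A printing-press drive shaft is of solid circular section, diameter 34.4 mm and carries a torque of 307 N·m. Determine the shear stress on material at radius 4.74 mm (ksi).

1.54 ksi

J = πd⁴/32 = π(0.0344)⁴/32 = 1.375×10^-7 m⁴.
Shear stress varies linearly with radius: τ = T·r/J = 307.0 × 0.00474 / 1.375×10^-7 = 1.058×10^7 Pa.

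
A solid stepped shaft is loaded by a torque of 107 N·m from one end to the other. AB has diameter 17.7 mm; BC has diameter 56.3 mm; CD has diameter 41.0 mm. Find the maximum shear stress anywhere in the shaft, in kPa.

98300 kPa

Under the same torque, τ_max = 16T/(πd³) is largest where d is smallest — segment AB (d = 17.7 mm).
τ_max = 16·107.0/(π·(0.0177)³) = 9.827×10^7 Pa.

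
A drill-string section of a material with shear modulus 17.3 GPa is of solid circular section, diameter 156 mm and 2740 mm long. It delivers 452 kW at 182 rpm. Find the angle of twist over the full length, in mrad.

64.6 mrad

ω = 2π·182/60 = 19.06 rad/s, so T = P/ω = 452×10³ / 19.06 = 23720 N·m.
J = πd⁴/32 = π(0.156)⁴/32 = 5.814×10^-5 m⁴.
θ = T·L/(G·J) = 23720 × 2.74 / (17.3×10⁹ × 5.814×10^-5) = 0.06460 rad.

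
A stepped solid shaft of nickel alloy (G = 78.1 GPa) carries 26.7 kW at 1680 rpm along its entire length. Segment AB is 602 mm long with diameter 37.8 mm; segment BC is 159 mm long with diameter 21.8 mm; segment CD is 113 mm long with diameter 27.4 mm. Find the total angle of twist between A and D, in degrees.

1.36°

ω = 2π·1680/60 = 175.9 rad/s, so T = P/ω = 26.7×10³ / 175.9 = 151.8 N·m.
J_AB = π(0.0378)⁴/32 = 2.00×10^-7 m⁴; J_BC = π(0.0218)⁴/32 = 2.22×10^-8 m⁴; J_CD = π(0.0274)⁴/32 = 5.53×10^-8 m⁴.
θ = (T/G)·Σ L_i/J_i = (151.8/78.1×10⁹)·(0.602/2.00×10^-7 + 0.159/2.22×10^-8 + 0.113/5.53×10^-8) = 0.02374 rad.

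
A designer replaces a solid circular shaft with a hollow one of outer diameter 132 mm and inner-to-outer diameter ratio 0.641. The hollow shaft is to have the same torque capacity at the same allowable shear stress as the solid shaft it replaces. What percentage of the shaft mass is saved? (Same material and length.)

33.4 %

Equal τ_max and T ⇒ the solid shaft needs d_s³ = d_o³(1−k⁴), so d_s = 132·(1−0.641⁴)^(1/3) = 124.1 mm.
Area ratio A_h/A_s = d_o²(1−k²)/d_s² = (1−k²)/(1−k⁴)^(2/3) = 0.6664.
Mass saving = 1 − 0.6664 = 33.4 %.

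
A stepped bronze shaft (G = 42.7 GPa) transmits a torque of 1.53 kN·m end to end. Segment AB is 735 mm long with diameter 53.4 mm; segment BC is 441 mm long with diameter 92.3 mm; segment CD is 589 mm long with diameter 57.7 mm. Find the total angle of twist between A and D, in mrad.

J_AB = π(0.0534)⁴/32 = 7.98×10^-7 m⁴; J_BC = π(0.0923)⁴/32 = 7.13×10^-6 m⁴; J_CD = π(0.0577)⁴/32 = 1.09×10^-6 m⁴.
θ = (T/G)·Σ L_i/J_i = (1530/42.7×10⁹)·(0.735/7.98×10^-7 + 0.441/7.13×10^-6 + 0.589/1.09×10^-6) = 0.05460 rad.

54.6 mrad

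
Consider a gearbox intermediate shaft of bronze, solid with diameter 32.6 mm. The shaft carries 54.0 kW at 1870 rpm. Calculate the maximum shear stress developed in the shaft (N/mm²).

ω = 2π·1870/60 = 195.8 rad/s, so T = P/ω = 54.0×10³ / 195.8 = 275.8 N·m.
J = πd⁴/32 = π(0.0326)⁴/32 = 1.109×10^-7 m⁴.
τ_max = T·r/J = 275.8 × 0.0163 / 1.109×10^-7 = 4.054×10^7 Pa.

40.5 N/mm²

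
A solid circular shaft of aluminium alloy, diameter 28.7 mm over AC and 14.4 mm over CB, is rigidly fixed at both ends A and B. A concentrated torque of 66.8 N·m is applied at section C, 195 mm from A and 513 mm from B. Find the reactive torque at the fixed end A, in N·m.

65.2 N·m

Compatibility: T_A·a/J_AC = T_B·b/J_CB with T_A + T_B = T₀.
J_AC = 6.66×10^-8 m⁴, J_CB = 4.22×10^-9 m⁴, so T_A = T₀·(J_AC/a)/((J_AC/a)+(J_CB/b)) = 65.23 N·m, T_B = 1.571 N·m.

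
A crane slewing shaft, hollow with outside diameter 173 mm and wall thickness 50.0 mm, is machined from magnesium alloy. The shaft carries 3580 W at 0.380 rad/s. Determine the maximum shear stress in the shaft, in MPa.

ω = 0.380 rad/s, so T = P/ω = 3580 / 0.3800 = 9421 N·m.
J = π(d_o⁴ − d_i⁴)/32 = π(0.173⁴ − 0.0730⁴)/32 = 8.515×10^-5 m⁴.
τ_max = T·r/J = 9421 × 0.0865 / 8.515×10^-5 = 9.570×10^6 Pa.

9.57 MPa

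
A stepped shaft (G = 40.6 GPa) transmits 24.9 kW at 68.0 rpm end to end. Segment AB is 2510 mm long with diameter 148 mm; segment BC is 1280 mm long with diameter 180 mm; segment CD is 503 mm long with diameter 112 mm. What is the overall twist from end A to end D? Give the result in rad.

ω = 2π·68.0/60 = 7.121 rad/s, so T = P/ω = 24.9×10³ / 7.121 = 3497 N·m.
J_AB = π(0.148)⁴/32 = 4.71×10^-5 m⁴; J_BC = π(0.180)⁴/32 = 1.03×10^-4 m⁴; J_CD = π(0.112)⁴/32 = 1.54×10^-5 m⁴.
θ = (T/G)·Σ L_i/J_i = (3497/40.6×10⁹)·(2.51/4.71×10^-5 + 1.28/1.03×10^-4 + 0.503/1.54×10^-5) = 8.464×10^-3 rad.

0.00846 rad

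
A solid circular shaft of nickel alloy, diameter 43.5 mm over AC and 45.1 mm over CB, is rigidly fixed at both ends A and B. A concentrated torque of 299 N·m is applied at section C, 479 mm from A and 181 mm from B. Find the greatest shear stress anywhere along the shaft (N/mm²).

12.5 N/mm²

Compatibility: T_A·a/J_AC = T_B·b/J_CB with T_A + T_B = T₀.
J_AC = 3.52×10^-7 m⁴, J_CB = 4.06×10^-7 m⁴, so T_A = T₀·(J_AC/a)/((J_AC/a)+(J_CB/b)) = 73.69 N·m, T_B = 225.3 N·m.
τ in each portion: τ_AC = 4.56×10^6 Pa, τ_CB = 1.25×10^7 Pa; maximum is in CB.
τ_max = T_CB·r/J = 225.3·0.0226/4.06×10^-7 = 1.251×10^7 Pa.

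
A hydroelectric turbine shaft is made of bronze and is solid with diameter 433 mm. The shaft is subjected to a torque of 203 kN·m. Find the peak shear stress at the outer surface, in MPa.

12.7 MPa

J = πd⁴/32 = π(0.433)⁴/32 = 3.451×10^-3 m⁴.
τ_max = T·r/J = 203000 × 0.216 / 3.451×10^-3 = 1.274×10^7 Pa.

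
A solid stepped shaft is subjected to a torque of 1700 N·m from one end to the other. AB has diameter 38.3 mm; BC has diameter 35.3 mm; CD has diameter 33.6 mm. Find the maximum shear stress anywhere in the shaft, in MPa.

228 MPa

Under the same torque, τ_max = 16T/(πd³) is largest where d is smallest — segment CD (d = 33.6 mm).
τ_max = 16·1700/(π·(0.0336)³) = 2.282×10^8 Pa.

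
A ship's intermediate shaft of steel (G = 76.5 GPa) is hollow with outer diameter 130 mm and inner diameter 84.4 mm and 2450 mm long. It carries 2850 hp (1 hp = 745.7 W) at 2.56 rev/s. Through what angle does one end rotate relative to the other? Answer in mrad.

184 mrad

ω = 2π·2.56 = 16.08 rad/s, so T = P/ω = 2850×745.7 / 16.08 = 132100 N·m.
J = π(d_o⁴ − d_i⁴)/32 = π(0.130⁴ − 0.0844⁴)/32 = 2.306×10^-5 m⁴.
θ = T·L/(G·J) = 132100 × 2.45 / (76.5×10⁹ × 2.306×10^-5) = 0.1835 rad.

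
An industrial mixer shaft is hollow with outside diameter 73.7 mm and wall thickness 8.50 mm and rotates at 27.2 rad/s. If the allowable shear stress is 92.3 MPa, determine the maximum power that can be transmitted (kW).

J = π(d_o⁴ − d_i⁴)/32 = π(0.0737⁴ − 0.0567⁴)/32 = 1.882×10^-6 m⁴.
T_max = τ_allow·J/r = 9.23×10^7 × 1.882×10^-6 / 0.0369 = 4713 N·m.
ω = 27.2 rad/s, so P_max = T_max·ω = 1.282×10^5 W.

128 kW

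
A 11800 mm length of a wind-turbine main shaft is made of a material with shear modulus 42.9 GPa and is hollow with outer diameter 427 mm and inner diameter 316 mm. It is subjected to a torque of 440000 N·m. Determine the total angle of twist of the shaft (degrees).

3.03°

J = π(d_o⁴ − d_i⁴)/32 = π(0.427⁴ − 0.316⁴)/32 = 2.285×10^-3 m⁴.
θ = T·L/(G·J) = 440000 × 11.8 / (42.9×10⁹ × 2.285×10^-3) = 0.05297 rad.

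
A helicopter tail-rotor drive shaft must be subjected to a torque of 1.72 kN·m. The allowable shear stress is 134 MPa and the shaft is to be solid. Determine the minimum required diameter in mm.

40.3 mm

For a solid shaft τ_max = 16T/(πd³), so d = (16T/(π τ_allow))^(1/3) = (16·1720/(π·1.34×10^8))^(1/3) = 0.04028 m.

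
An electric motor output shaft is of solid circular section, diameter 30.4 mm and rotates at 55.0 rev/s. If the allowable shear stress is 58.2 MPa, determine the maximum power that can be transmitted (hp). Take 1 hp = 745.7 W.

149 hp

J = πd⁴/32 = π(0.0304)⁴/32 = 8.385×10^-8 m⁴.
T_max = τ_allow·J/r = 5.82×10^7 × 8.385×10^-8 / 0.0152 = 321.1 N·m.
ω = 2π·55.0 = 345.6 rad/s, so P_max = T_max·ω = 1.109×10^5 W.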